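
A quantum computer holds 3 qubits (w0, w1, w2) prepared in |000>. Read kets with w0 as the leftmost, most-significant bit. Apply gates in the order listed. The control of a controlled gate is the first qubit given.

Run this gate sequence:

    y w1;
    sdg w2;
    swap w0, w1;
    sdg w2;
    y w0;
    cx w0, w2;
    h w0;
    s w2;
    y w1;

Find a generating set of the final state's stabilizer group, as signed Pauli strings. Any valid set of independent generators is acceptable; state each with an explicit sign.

One valid set of independent stabilizer generators is +XII, -IZI, +IIZ (any independent generating set of the same group is equally correct).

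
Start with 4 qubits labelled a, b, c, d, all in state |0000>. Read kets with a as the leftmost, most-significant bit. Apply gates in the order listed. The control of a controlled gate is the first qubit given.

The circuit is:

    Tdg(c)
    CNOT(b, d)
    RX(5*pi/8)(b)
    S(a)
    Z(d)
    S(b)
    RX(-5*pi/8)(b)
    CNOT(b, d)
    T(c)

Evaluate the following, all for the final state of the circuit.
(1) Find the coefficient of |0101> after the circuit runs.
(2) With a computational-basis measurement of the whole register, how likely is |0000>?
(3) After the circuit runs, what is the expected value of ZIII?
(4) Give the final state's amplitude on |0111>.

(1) |0101> carries amplitude (1 + I)*sqrt(sqrt(2) + 2)/4 in the final state.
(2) The probability of measuring |0000> is 3/4 - sqrt(2)/8.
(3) In the final state, ZIII has expectation 1.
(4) The amplitude on |0111> is 0.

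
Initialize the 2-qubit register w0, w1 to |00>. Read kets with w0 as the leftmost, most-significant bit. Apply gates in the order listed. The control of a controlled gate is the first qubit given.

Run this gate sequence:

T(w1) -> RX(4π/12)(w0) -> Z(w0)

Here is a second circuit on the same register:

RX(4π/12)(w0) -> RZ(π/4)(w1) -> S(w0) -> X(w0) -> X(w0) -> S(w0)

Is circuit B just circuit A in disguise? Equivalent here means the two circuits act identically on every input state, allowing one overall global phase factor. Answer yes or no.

Yes, they are equivalent — the unitaries differ by at most a global phase.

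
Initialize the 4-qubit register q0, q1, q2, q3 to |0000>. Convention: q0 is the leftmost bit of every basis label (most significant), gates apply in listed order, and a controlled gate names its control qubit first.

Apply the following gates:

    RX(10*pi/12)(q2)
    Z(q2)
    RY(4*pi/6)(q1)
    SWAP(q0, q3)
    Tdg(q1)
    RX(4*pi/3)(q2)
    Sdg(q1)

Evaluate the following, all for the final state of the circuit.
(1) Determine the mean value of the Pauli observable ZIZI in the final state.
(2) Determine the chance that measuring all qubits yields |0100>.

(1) In the final state, ZIZI has expectation 0.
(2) Outcome |0100> occurs with probability 3/8.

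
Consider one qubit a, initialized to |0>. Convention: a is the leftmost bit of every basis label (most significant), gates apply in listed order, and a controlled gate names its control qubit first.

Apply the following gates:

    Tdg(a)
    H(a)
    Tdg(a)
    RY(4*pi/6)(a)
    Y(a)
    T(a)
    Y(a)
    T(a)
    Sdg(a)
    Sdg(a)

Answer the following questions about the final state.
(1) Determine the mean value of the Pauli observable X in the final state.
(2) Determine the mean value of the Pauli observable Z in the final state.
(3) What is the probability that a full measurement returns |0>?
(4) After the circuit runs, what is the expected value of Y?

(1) In the final state, X has expectation sqrt(2)/4.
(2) The expectation value of Z is -sqrt(6)/4.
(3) Outcome |0> occurs with probability 1/2 - sqrt(6)/8.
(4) In the final state, Y has expectation sqrt(2)/2.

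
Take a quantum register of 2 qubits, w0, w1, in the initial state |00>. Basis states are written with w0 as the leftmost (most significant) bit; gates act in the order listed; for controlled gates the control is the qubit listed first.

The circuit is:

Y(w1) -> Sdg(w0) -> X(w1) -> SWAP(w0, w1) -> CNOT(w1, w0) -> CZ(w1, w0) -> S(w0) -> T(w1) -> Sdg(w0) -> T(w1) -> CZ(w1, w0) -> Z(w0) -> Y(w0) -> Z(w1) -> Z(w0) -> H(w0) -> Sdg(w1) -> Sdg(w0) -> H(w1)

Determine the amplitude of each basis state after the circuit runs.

After the circuit, the state carries amplitude 1/2 on |00>, 1/2 on |01>, I/2 on |10>, I/2 on |11>.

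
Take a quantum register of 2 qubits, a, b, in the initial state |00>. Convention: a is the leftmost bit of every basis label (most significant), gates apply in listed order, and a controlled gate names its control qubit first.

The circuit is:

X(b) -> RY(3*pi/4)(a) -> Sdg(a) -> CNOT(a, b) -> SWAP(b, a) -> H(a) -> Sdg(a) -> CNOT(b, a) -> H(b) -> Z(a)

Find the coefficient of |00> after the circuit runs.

The amplitude on |00> is -sqrt(sqrt(2) + 2)/4 + sqrt(2 - sqrt(2))/4.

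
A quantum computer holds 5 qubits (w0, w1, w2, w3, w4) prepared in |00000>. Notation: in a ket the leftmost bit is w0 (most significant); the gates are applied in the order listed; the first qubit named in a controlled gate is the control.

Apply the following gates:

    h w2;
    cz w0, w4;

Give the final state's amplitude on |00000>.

The final state's coefficient on |00000> equals sqrt(2)/2.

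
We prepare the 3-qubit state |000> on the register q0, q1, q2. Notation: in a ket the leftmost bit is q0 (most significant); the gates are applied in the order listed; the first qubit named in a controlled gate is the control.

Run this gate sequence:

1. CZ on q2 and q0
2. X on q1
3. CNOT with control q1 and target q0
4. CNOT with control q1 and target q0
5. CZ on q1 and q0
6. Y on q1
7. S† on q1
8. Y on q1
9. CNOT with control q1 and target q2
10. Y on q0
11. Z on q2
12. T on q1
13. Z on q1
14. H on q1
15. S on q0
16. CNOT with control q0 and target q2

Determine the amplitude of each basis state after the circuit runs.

The final amplitudes are -sqrt(2)*exp(I*pi/4)/2 on |100>, sqrt(2)*exp(I*pi/4)/2 on |110>, and 0 on every other basis state.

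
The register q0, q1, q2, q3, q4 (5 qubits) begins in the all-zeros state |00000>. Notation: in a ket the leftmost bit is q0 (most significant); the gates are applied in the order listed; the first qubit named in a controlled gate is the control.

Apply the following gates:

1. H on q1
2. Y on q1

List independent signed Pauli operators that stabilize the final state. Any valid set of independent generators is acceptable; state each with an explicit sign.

The final state is stabilized by the group generated by -IXIII, +ZIIII, +IIZII, +IIIZI, +IIIIZ; other independent generating sets are equally valid.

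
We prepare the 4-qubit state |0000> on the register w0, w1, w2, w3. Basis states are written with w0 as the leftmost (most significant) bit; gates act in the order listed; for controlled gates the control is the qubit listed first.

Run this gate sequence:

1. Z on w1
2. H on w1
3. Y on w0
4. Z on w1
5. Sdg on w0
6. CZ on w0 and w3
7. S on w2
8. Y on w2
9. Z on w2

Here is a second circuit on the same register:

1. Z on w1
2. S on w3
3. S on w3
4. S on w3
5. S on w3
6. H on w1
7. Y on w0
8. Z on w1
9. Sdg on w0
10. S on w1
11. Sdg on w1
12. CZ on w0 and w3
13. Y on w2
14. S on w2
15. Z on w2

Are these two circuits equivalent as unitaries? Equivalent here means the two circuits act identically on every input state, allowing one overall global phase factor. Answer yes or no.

No — the two circuits implement different unitaries, even allowing a global phase.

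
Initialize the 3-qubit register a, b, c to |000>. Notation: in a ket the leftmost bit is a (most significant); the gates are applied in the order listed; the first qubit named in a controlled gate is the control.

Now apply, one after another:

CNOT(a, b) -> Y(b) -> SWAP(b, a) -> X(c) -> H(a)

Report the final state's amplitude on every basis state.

The resulting statevector has amplitude sqrt(2)*I/2 on |001>, -sqrt(2)*I/2 on |101>, and 0 on every other basis state.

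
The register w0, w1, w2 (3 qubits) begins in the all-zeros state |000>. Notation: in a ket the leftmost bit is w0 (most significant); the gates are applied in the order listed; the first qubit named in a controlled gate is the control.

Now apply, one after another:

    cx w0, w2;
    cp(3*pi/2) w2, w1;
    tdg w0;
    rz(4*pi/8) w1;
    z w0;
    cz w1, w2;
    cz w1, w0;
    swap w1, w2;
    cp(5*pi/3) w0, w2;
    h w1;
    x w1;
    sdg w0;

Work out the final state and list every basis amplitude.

The final amplitudes are -sqrt(2)*exp(3*I*pi/4)/2 on |000>, -sqrt(2)*exp(3*I*pi/4)/2 on |010>, and 0 on every other basis state.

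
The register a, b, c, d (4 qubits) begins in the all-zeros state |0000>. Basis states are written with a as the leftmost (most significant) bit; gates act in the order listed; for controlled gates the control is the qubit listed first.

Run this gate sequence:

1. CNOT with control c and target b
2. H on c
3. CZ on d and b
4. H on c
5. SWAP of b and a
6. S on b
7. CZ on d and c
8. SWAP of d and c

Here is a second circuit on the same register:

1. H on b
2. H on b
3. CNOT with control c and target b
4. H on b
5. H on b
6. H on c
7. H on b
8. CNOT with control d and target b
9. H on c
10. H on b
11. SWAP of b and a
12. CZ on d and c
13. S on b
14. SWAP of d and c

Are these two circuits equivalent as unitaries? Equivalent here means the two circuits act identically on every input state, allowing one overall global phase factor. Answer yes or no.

Yes — the two circuits implement the same unitary up to a global phase.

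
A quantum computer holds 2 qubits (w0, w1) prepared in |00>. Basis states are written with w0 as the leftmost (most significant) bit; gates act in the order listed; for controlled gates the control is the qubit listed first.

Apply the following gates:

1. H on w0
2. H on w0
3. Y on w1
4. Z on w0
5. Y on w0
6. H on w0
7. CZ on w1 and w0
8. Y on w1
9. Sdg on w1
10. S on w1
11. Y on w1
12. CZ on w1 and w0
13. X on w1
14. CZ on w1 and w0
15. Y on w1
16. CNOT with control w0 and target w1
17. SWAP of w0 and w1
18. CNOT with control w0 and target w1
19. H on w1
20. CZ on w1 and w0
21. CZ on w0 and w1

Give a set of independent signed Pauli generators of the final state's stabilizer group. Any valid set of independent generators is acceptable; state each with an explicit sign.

The final state is stabilized by the group generated by -XI, -IX; other independent generating sets are equally valid. Key observation: steps 7-12 multiply out to the identity, so the circuit reduces to the remaining gates.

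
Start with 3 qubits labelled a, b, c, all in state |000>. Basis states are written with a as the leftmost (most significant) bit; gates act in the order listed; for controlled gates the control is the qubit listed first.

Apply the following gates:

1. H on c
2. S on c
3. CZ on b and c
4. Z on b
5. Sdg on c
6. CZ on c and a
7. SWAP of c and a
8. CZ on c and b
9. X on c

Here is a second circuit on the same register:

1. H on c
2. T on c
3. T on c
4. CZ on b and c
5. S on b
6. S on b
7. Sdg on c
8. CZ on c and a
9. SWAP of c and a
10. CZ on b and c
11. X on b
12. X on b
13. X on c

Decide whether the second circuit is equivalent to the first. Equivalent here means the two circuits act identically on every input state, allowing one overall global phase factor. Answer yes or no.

Yes — the two circuits implement the same unitary up to a global phase.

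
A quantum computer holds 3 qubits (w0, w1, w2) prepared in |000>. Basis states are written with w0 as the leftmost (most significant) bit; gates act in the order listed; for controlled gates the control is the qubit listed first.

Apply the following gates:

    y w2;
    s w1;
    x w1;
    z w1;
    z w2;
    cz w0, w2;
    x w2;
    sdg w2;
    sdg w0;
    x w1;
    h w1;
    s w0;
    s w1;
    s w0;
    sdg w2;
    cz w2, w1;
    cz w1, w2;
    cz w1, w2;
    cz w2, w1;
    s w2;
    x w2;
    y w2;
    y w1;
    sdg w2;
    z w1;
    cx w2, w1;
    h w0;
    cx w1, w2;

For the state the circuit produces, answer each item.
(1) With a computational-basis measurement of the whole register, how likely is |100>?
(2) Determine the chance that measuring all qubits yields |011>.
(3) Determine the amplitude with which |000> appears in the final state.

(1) Outcome |100> occurs with probability 1/4.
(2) The probability of measuring |011> is 1/4.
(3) The final state's coefficient on |000> equals 1/2.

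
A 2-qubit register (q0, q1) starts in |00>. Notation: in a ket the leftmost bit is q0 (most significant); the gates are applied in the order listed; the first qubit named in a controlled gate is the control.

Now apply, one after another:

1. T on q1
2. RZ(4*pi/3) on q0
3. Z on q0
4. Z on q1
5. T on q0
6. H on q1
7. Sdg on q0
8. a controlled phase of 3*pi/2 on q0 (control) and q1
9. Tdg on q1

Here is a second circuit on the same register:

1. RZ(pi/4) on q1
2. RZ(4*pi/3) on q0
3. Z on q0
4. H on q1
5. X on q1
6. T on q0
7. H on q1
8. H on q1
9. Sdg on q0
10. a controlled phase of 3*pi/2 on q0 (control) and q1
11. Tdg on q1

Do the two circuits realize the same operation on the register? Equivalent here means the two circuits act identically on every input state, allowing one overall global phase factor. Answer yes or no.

Yes: on every input state the two circuits agree up to one overall phase factor.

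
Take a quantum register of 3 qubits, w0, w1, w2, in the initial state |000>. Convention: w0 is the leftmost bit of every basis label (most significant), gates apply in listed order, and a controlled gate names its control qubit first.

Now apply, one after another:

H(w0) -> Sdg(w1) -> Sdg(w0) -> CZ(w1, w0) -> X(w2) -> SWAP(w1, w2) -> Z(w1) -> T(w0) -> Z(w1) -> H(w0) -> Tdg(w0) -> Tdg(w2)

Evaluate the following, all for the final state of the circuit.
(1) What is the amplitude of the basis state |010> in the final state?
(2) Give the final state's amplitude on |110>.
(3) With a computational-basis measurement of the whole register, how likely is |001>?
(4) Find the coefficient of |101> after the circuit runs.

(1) The amplitude on |010> is 1/2 - exp(3*I*pi/4)/2.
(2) The amplitude on |110> is -exp(3*I*pi/4)/2 + I/2.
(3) The probability of measuring |001> is 0.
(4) The final state's coefficient on |101> equals 0.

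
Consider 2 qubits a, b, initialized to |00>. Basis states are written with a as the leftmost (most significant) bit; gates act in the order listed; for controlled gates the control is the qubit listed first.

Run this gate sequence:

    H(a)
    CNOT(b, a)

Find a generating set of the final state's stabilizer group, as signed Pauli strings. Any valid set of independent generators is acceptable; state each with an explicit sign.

The final state is stabilized by the group generated by +XI, +IZ; other independent generating sets are equally valid.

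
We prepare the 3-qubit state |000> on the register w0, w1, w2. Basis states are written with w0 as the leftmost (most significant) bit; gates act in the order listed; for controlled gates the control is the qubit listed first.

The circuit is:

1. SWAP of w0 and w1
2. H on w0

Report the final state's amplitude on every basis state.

The resulting statevector has amplitude sqrt(2)/2 on |000>, sqrt(2)/2 on |100>, and 0 on every other basis state.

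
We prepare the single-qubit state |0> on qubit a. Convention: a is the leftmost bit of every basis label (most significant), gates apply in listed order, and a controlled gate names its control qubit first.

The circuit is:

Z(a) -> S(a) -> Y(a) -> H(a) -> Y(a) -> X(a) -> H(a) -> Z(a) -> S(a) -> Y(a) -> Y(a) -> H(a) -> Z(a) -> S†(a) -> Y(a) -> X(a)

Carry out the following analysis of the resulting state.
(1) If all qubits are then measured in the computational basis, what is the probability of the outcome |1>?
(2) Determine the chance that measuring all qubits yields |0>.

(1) Outcome |1> occurs with probability 1/2.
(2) A full measurement returns |0> with probability 1/2.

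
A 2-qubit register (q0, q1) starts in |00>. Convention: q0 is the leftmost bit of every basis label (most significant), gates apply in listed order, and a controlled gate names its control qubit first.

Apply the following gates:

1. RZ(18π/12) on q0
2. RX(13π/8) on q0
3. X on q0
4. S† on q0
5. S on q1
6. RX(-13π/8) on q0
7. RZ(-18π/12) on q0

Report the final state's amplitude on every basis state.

After the circuit, the state carries amplitude (-1 + I)*sqrt(sqrt(2) + 2)/4 on |00>, 0 on |01>, (1 - I)*(sqrt(2 - sqrt(2)) + 2*I)/4 on |10>, 0 on |11>.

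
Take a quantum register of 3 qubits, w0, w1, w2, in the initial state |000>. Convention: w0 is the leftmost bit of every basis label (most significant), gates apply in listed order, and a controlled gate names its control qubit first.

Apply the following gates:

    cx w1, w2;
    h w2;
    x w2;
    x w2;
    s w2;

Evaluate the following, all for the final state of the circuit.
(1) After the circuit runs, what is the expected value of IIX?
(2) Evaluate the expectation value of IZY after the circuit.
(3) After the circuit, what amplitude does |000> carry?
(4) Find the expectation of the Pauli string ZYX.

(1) The expectation value of IIX is 0. Key observation: steps 3-4 multiply out to the identity, so the circuit reduces to the remaining gates.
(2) The expectation value of IZY is 1.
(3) |000> carries amplitude sqrt(2)/2 in the final state.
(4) The expectation value of ZYX is 0.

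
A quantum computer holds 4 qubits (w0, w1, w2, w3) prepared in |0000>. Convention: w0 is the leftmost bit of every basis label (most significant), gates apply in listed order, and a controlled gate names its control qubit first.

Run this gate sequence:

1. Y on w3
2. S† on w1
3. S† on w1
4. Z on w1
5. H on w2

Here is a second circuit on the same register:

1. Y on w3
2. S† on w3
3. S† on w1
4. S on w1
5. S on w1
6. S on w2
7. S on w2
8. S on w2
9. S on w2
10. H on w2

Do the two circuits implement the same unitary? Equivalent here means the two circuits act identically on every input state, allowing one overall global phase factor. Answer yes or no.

No, they are not equivalent — no single phase factor reconciles the two unitaries.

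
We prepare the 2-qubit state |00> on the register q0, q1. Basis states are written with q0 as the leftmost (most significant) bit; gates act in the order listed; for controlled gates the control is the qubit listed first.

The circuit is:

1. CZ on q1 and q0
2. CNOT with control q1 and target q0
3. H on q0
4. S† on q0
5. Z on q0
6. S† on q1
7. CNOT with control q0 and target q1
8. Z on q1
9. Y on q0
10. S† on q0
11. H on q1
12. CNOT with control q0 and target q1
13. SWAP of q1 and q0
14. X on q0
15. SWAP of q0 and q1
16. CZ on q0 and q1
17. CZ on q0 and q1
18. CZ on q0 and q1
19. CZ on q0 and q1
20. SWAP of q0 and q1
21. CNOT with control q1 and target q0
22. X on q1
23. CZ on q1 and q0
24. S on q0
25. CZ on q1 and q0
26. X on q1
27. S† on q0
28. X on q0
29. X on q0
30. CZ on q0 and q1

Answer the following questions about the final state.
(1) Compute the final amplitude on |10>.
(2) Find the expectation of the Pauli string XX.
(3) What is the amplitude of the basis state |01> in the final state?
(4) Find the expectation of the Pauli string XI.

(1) |10> carries amplitude -1/2 in the final state. Key observation: steps 15-20 multiply out to the identity, so the circuit reduces to the remaining gates.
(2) The observable XX averages to -1.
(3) |01> carries amplitude 1/2 in the final state.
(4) The expectation value of XI is -1.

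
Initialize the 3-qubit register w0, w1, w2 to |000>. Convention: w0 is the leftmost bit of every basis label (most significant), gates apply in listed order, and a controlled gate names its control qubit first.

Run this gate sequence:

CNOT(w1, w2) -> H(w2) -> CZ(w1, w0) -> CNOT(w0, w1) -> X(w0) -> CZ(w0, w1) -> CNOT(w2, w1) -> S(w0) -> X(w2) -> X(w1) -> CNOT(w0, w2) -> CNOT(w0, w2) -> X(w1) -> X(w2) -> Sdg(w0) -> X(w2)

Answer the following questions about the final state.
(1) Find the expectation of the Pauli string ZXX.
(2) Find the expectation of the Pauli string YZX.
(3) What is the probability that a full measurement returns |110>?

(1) The expectation value of ZXX is -1. Key observation: gates 8-15 undo each other exactly, leaving only the rest of the circuit to track.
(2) The expectation value of YZX is 0.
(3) Outcome |110> occurs with probability 1/2.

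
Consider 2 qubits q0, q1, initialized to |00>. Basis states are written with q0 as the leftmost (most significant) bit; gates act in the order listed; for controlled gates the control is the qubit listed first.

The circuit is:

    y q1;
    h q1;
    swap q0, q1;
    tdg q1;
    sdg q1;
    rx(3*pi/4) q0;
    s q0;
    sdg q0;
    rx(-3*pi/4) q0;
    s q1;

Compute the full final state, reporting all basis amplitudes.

The final amplitudes are sqrt(2)*I/2 on |00>, 0 on |01>, -sqrt(2)*I/2 on |10>, 0 on |11>. Key observation: gates 5-10 undo each other exactly, leaving only the rest of the circuit to track.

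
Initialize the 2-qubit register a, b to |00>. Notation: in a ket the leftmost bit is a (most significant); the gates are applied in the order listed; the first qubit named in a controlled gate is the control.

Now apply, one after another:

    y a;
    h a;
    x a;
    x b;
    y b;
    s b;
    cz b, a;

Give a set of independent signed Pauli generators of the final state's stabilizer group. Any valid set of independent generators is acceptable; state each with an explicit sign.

One valid set of independent stabilizer generators is -XI, +IZ (any independent generating set of the same group is equally correct).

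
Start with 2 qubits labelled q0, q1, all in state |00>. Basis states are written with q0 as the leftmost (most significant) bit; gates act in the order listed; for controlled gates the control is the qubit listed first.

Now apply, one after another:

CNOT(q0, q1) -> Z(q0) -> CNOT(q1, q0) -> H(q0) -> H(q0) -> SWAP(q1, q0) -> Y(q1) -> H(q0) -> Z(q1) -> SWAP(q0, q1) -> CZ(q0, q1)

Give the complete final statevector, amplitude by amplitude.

The final amplitudes are 0 on |00>, 0 on |01>, -sqrt(2)*I/2 on |10>, sqrt(2)*I/2 on |11>. Key observation: the block from step 4 through step 5 cancels to the identity and can be dropped.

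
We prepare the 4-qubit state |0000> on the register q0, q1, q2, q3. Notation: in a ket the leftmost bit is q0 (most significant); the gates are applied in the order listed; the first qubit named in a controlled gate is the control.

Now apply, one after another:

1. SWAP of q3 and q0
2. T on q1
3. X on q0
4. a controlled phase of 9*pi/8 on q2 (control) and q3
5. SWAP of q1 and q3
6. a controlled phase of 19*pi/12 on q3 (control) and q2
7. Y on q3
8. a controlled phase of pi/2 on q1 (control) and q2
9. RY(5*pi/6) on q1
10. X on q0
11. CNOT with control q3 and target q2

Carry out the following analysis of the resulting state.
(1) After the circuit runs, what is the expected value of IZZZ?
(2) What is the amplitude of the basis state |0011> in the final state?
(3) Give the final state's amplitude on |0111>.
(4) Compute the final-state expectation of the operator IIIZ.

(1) The observable IZZZ averages to -sqrt(3)/2.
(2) The final state's coefficient on |0011> equals I*(-sqrt(2) + sqrt(6))/4.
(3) |0111> carries amplitude I*(sqrt(2) + sqrt(6))/4 in the final state.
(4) In the final state, IIIZ has expectation -1.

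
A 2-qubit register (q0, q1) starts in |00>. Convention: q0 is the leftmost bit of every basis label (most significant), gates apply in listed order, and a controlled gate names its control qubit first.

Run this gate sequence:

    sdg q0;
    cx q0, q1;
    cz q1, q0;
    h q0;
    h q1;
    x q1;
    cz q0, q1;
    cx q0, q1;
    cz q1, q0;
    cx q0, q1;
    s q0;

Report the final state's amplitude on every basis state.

After the circuit, the state carries amplitude 1/2 on |00>, 1/2 on |01>, -I/2 on |10>, -I/2 on |11>.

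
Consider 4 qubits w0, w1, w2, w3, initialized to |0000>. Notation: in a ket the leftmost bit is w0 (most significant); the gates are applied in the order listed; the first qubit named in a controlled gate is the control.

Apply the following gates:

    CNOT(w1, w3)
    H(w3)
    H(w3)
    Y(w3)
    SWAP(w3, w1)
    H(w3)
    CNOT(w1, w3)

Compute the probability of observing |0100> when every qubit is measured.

A full measurement returns |0100> with probability 1/2.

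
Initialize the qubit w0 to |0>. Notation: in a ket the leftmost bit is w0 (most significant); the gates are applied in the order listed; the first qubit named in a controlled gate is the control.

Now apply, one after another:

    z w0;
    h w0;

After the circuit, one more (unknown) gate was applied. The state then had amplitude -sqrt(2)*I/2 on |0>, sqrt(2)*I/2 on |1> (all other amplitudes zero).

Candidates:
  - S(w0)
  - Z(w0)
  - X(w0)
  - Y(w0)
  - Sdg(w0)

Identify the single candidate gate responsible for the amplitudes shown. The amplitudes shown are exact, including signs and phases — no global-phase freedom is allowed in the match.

The unique candidate consistent with the amplitudes is Y(w0).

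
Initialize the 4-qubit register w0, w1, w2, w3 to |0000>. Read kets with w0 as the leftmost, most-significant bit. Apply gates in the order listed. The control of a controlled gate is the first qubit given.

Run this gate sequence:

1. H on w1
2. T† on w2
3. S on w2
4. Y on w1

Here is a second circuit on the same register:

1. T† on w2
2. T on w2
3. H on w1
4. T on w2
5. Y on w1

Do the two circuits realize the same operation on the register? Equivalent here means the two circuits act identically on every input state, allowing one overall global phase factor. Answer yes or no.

Yes, they are equivalent — the unitaries differ by at most a global phase.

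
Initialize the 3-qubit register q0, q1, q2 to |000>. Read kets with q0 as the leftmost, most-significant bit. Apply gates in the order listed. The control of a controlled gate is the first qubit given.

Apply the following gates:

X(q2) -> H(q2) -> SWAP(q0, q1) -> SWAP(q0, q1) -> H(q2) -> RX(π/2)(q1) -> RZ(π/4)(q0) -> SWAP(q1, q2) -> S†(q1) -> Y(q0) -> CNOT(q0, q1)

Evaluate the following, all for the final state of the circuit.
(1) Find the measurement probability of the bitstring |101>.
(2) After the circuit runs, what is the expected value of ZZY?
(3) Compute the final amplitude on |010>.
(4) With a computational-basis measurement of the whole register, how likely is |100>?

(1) A full measurement returns |101> with probability 1/2. Key observation: the block from step 2 through step 5 cancels to the identity and can be dropped.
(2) In the final state, ZZY has expectation 1.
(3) |010> carries amplitude 0 in the final state.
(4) The probability of measuring |100> is 1/2.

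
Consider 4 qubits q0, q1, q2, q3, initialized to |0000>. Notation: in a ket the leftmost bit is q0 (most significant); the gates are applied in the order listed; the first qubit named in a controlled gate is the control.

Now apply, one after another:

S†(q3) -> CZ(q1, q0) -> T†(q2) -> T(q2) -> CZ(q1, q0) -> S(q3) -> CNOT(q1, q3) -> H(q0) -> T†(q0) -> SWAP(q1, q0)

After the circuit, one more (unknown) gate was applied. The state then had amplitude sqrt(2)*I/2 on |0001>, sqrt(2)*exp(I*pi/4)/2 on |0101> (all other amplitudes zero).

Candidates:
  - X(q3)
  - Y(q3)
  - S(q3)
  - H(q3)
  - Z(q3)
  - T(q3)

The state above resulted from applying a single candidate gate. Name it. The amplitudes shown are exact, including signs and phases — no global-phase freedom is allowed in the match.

The applied gate was Y(q3). Key observation: gates 1-6 undo each other exactly, leaving only the rest of the circuit to track.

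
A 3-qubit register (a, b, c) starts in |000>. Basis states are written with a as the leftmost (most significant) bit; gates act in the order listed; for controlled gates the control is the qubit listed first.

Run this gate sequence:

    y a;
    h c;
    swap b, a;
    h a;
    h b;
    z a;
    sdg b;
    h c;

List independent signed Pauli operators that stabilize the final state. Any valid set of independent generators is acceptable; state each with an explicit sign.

The final state is stabilized by the group generated by -XII, +IYI, +IIZ; other independent generating sets are equally valid.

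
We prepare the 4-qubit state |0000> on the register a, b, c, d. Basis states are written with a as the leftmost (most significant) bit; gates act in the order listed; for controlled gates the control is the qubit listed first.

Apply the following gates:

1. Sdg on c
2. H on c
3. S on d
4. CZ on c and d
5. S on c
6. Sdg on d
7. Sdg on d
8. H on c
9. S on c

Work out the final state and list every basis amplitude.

The resulting statevector has amplitude 1/2 + I/2 on |0000>, 1/2 + I/2 on |0010>, and 0 on every other basis state.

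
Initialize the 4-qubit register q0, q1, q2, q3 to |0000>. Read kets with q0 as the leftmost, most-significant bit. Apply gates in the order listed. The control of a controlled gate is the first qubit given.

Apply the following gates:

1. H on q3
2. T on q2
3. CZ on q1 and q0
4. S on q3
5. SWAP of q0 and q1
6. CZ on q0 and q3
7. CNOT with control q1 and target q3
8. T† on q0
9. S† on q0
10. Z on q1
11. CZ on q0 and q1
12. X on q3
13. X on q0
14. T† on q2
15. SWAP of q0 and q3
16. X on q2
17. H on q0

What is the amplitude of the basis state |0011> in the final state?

The amplitude on |0011> is 1/2 + I/2.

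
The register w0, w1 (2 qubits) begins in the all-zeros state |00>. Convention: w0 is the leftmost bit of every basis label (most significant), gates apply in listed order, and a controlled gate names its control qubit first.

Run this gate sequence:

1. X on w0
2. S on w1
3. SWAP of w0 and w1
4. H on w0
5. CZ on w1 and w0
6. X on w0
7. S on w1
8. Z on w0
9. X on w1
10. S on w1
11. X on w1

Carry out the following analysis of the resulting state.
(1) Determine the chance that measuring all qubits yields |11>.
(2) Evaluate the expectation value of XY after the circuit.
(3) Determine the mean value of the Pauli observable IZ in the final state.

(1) Outcome |11> occurs with probability 1/2.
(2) The expectation value of XY is 0.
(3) In the final state, IZ has expectation -1.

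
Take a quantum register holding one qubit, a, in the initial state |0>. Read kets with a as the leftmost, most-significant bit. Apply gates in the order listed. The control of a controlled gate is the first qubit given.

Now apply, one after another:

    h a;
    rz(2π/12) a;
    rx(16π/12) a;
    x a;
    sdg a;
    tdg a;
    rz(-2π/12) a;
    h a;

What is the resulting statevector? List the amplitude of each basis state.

The final amplitudes are -sqrt(3)*I/4 - exp(I*pi/6)/4 + exp(I*pi/12)/4 + sqrt(3)*exp(3*I*pi/4)/4 on |0>, -sqrt(3)*I/4 - sqrt(3)*exp(3*I*pi/4)/4 - exp(I*pi/6)/4 - exp(I*pi/12)/4 on |1>.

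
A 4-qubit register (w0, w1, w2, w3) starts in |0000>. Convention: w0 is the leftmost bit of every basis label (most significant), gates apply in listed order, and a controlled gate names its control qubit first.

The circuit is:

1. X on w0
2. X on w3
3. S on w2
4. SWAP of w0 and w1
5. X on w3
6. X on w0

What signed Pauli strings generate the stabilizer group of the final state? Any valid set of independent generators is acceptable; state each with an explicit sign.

The stabilizer group can be generated by -ZIII, -IZII, +IIZI, +IIIZ, among other valid generating sets.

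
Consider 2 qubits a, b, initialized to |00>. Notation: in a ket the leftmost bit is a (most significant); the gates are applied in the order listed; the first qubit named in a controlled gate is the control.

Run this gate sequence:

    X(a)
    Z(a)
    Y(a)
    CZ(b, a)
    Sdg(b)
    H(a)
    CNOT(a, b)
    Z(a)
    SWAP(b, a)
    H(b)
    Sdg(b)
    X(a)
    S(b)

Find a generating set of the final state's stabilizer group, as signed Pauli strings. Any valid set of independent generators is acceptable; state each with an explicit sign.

The final state is stabilized by the group generated by -XZ, -ZX; other independent generating sets are equally valid.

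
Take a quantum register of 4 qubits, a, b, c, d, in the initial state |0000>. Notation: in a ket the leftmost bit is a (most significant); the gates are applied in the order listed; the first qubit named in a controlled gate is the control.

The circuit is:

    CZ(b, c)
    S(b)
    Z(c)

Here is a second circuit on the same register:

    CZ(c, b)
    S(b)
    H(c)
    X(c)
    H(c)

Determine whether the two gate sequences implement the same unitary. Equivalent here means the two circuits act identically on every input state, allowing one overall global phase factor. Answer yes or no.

Yes, they are equivalent — the unitaries differ by at most a global phase.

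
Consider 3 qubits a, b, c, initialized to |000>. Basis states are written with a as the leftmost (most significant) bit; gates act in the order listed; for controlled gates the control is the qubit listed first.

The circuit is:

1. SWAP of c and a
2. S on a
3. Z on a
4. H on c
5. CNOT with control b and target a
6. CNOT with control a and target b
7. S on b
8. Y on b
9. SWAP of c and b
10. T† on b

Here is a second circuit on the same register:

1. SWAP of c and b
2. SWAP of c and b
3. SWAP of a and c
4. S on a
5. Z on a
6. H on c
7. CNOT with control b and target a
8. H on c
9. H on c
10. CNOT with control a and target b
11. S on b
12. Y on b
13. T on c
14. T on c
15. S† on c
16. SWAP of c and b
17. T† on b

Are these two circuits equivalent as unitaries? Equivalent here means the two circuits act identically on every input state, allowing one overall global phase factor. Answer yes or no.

Yes — the two circuits implement the same unitary up to a global phase.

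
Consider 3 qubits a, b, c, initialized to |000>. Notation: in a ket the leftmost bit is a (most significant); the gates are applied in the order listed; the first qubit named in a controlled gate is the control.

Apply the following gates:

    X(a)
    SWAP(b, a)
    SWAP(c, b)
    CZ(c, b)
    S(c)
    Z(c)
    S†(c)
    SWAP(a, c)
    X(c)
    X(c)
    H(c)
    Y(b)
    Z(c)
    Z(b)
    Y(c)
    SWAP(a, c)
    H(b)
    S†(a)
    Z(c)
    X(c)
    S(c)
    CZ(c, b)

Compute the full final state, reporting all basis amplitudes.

The resulting statevector has amplitude 1/2 on |000>, 0 on |001>, -1/2 on |010>, 0 on |011>, -I/2 on |100>, 0 on |101>, I/2 on |110>, 0 on |111>. Key observation: the block from step 9 through step 10 cancels to the identity and can be dropped.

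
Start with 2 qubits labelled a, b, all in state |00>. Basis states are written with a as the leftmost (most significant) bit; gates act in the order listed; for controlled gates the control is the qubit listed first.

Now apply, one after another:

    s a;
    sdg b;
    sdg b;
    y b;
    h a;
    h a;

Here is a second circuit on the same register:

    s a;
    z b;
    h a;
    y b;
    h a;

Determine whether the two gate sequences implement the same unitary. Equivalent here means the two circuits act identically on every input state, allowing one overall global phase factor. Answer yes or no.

Yes: on every input state the two circuits agree up to one overall phase factor.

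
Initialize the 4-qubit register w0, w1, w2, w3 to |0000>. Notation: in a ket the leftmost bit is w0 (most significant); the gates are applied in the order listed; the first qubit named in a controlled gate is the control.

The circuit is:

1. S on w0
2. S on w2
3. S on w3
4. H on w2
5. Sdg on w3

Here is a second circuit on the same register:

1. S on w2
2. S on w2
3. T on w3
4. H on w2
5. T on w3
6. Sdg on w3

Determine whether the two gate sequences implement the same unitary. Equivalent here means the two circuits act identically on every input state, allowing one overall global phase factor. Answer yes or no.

No — the two circuits implement different unitaries, even allowing a global phase.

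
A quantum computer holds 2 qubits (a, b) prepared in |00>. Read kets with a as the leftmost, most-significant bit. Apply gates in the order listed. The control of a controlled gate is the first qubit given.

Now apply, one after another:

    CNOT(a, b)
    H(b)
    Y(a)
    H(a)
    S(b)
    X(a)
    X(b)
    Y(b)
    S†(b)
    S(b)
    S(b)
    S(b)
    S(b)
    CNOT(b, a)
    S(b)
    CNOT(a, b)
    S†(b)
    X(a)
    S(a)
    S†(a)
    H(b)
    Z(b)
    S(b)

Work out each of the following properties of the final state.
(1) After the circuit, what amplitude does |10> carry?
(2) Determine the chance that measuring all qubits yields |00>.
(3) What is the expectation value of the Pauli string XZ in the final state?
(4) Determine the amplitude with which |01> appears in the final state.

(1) |10> carries amplitude -sqrt(2)/2 in the final state. Key observation: steps 10-13 multiply out to the identity, so the circuit reduces to the remaining gates.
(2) Outcome |00> occurs with probability 0.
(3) The observable XZ averages to 0.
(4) The final state's coefficient on |01> equals sqrt(2)/2.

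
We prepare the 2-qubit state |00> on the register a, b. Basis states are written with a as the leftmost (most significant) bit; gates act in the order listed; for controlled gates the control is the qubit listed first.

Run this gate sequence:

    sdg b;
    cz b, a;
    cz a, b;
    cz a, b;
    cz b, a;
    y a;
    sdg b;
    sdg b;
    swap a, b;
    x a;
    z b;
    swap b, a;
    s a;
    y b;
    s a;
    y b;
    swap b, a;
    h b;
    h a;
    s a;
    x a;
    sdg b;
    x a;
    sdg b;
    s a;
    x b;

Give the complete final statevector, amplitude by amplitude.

The final amplitudes are I/2 on |00>, I/2 on |01>, I/2 on |10>, I/2 on |11>.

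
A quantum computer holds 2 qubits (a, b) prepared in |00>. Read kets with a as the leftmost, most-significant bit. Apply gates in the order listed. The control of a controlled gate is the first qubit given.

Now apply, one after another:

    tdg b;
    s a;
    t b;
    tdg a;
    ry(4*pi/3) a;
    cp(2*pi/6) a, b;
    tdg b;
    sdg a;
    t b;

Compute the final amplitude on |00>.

The amplitude on |00> is -1/2.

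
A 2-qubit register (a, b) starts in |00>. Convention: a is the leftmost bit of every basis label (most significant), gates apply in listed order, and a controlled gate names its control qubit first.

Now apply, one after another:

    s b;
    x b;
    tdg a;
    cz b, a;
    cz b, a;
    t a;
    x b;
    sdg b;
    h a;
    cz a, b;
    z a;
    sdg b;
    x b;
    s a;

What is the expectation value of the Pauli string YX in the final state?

The observable YX averages to 0. Key observation: gates 1-8 undo each other exactly, leaving only the rest of the circuit to track.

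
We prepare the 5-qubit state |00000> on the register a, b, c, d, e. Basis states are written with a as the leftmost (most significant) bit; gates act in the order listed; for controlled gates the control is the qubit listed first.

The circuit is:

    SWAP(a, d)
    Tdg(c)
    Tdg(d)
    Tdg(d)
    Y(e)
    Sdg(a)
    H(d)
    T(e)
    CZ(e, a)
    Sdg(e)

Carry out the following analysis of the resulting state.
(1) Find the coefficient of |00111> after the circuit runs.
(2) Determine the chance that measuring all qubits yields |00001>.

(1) The final state's coefficient on |00111> equals 0.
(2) Outcome |00001> occurs with probability 1/2.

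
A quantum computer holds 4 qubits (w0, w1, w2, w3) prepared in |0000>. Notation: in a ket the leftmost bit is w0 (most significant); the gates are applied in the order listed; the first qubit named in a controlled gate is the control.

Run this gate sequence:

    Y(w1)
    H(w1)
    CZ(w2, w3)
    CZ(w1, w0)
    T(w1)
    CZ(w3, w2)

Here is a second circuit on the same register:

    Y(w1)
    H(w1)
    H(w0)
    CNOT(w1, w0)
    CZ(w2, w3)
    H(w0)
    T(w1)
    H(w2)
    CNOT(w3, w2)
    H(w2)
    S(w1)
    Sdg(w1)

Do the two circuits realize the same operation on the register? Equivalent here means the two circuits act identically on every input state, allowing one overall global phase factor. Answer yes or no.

Yes — the two circuits implement the same unitary up to a global phase.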